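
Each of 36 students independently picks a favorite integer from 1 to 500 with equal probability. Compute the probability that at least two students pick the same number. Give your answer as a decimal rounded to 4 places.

It's easier to compute the probability that all 36 are distinct.
P(all distinct) = 500/500 · 499/500 · ··· · 465/500 ≈ 0.2750.
So the probability of at least one match is 1 − 0.2750 = 0.7250.

0.7250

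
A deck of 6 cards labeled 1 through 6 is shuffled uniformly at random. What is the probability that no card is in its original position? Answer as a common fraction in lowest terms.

This is the derangement probability: permutations of 6 with no fixed point.
D(6) = 6! · (1 − 1/1! + 1/2! − ··· + (−1)^6/6!) = 265.
P = 265/720 = 53/144.

53/144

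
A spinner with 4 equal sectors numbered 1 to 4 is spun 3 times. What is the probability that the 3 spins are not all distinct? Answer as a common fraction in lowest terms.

5/8

P(all 3 different) = 4/4 · 3/4 · ··· · 2/4 = 3/8.
P(at least two equal) = 1 − 3/8 = 5/8.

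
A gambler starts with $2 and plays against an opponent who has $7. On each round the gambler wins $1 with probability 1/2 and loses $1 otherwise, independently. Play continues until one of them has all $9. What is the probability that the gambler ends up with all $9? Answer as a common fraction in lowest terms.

2/9

With a fair step, P(i) = ½P(i−1) + ½P(i+1) with P(0)=0, P(9)=1 has the linear solution P(i) = i/9.
P(2) = 2/9.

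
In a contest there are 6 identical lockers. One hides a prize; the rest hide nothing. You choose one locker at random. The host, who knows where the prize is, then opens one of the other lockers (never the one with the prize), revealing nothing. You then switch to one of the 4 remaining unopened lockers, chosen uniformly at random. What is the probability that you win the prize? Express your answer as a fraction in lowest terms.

5/24

Your original locker holds the prize with probability 1/6, so the other 5 collectively hold it with probability 5/6.
The host can always find an empty locker to open, so this doesn't change that 5/6; it is now spread over the 4 remaining unopened lockers.
P(win by switching) = (5/6) · (1/4) = 5/24.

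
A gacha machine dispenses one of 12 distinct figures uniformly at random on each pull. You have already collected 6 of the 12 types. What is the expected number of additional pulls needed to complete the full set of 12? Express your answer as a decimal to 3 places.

Starting from 6 distinct types, each trial gives a new one with probability (12−i)/12 when i types are held, so the wait for the next new type is 12/(12−i).
E = 12/6 + 12/5 + 12/4 + 12/3 + 12/2 + 12/1 = 147/5 ≈ 29.400.

29.400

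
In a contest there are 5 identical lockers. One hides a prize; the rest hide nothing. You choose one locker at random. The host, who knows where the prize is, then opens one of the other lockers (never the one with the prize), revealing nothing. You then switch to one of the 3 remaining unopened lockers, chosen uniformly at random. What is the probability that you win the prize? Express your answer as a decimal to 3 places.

Your original locker holds the prize with probability 1/5, so the other 4 collectively hold it with probability 4/5.
The host can always find an empty locker to open, so this doesn't change that 4/5; it is now spread over the 3 remaining unopened lockers.
P(win by switching) = (4/5) · (1/3) = 4/15 ≈ 0.267.

0.267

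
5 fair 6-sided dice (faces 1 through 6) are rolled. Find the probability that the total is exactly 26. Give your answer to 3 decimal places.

There are 6^5 = 7776 equally likely outcomes.
The number of ordered 5-tuples from {1,…,6} summing to 26 is 70.
P(sum = 26) = 70/7776 = 35/3888 ≈ 0.009.

0.009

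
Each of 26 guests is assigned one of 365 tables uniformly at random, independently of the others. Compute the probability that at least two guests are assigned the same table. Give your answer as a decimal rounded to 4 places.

0.5982

It's easier to compute the probability that all 26 are distinct.
P(all distinct) = 365/365 · 364/365 · ··· · 340/365 ≈ 0.4018.
So the probability of at least one match is 1 − 0.4018 = 0.5982.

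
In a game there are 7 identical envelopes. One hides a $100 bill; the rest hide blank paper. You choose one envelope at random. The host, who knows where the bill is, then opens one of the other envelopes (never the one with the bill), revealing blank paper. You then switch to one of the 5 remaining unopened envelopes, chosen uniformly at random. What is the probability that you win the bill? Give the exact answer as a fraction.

Your original envelope holds the bill with probability 1/7, so the other 6 collectively hold it with probability 6/7.
The host can always find an empty envelope to open, so this doesn't change that 6/7; it is now spread over the 5 remaining unopened envelopes.
P(win by switching) = (6/7) · (1/5) = 6/35.

6/35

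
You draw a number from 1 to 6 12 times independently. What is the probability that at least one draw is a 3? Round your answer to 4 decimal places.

0.8878

P(no draw is a 3) = (5/6)^12 ≈ 0.1122.
P(at least one) = 1 − 0.1122 = 0.8878.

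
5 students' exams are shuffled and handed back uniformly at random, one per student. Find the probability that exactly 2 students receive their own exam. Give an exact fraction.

Choose which 2 of the 5 are fixed: C(5,2) = 10 ways.
The remaining 3 must have no fixed point: D(3) = 2.
P = 10·2/120 = 1/6.

1/6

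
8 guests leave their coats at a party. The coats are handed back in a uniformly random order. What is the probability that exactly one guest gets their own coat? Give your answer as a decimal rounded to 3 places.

0.368

Choose which one is fixed: C(8,1) = 8 ways.
The remaining 7 must have no fixed point: D(7) = 1854.
P = 8·1854/40320 = 103/280 ≈ 0.368.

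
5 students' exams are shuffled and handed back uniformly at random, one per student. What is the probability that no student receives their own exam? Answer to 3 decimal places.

This is the derangement probability: permutations of 5 with no fixed point.
D(5) = 5! · (1 − 1/1! + 1/2! − ··· + (−1)^5/5!) = 44.
P = 44/120 = 11/30 ≈ 0.367.

0.367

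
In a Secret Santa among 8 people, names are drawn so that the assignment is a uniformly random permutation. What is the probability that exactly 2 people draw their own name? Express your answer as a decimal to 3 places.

Choose which 2 of the 8 are fixed: C(8,2) = 28 ways.
The remaining 6 must have no fixed point: D(6) = 265.
P = 28·265/40320 = 53/288 ≈ 0.184.

0.184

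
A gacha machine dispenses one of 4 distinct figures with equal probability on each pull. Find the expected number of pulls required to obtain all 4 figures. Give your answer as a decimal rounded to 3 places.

8.333

After i distinct types are collected, each trial gives a new one with probability (4−i)/4, so the expected wait for the next new type is 4/(4−i).
E = 4/4 + 4/3 + 4/2 + 4/1 = 25/3 ≈ 8.333.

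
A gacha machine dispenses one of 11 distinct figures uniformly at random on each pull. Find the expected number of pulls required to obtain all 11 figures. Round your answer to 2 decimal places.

After i distinct types are collected, each trial gives a new one with probability (11−i)/11, so the expected wait for the next new type is 11/(11−i).
E = 11/11 + 11/10 + 11/9 + 11/8 + 11/7 + 11/6 + 11/5 + 11/4 + 11/3 + 11/2 + 11/1 = 83711/2520 ≈ 33.22.

33.22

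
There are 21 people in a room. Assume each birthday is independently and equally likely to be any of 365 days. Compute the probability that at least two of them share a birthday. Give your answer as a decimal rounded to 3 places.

It's easier to compute the probability that all 21 are distinct.
P(all distinct) = 365/365 · 364/365 · ··· · 345/365 ≈ 0.556.
So the probability of at least one match is 1 − 0.556 = 0.444.

0.444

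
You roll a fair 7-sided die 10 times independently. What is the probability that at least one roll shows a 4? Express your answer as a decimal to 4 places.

P(no roll shows a 4) = (6/7)^10 ≈ 0.2141.
P(at least one) = 1 − 0.2141 = 0.7859.

0.7859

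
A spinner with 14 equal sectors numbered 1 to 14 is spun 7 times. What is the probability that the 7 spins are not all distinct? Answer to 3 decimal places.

P(all 7 different) = 14/14 · 13/14 · ··· · 8/14 ≈ 0.164.
P(at least two equal) = 1 − 0.164 = 0.836.

0.836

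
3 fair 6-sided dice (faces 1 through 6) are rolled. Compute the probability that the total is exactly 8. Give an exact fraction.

There are 6^3 = 216 equally likely outcomes.
The number of ordered 3-tuples from {1,…,6} summing to 8 is 21.
P(sum = 8) = 21/216 = 7/72.

7/72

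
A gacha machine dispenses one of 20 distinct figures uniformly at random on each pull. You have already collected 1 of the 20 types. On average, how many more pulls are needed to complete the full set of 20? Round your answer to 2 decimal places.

Starting from 1 distinct type, each trial gives a new one with probability (20−i)/20 when i types are held, so the wait for the next new type is 20/(20−i).
E = 20/19 + 20/18 + 20/17 + 20/16 + 20/15 + 20/14 + 20/13 + 20/12 + 20/11 + 20/10 + 20/9 + 20/8 + 20/7 + 20/6 + 20/5 + 20/4 + 20/3 + 20/2 + 20/1 = 275295799/3879876 ≈ 70.95.

70.95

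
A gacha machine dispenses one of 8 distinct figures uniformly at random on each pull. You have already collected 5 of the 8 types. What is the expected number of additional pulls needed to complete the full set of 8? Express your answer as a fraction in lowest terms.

44/3

Starting from 5 distinct types, each trial gives a new one with probability (8−i)/8 when i types are held, so the wait for the next new type is 8/(8−i).
E = 8/3 + 8/2 + 8/1 = 44/3.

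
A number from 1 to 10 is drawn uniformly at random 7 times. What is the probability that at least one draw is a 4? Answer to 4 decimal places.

0.5217

P(no draw is a 4) = (9/10)^7 ≈ 0.4783.
P(at least one) = 1 − 0.4783 = 0.5217.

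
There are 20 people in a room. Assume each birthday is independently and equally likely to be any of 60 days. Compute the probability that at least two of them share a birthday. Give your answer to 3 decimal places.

It's easier to compute the probability that all 20 are distinct.
P(all distinct) = 60/60 · 59/60 · ··· · 41/60 ≈ 0.028.
So the probability of at least one match is 1 − 0.028 = 0.972.

0.972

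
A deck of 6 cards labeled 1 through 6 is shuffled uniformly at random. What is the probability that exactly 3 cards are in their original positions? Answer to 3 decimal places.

0.056

Choose which 3 of the 6 are fixed: C(6,3) = 20 ways.
The remaining 3 must have no fixed point: D(3) = 2.
P = 20·2/720 = 1/18 ≈ 0.056.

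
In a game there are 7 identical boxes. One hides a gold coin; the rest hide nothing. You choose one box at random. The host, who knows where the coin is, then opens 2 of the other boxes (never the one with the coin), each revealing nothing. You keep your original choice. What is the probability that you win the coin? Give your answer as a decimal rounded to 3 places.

The host can always open 2 empty boxes regardless of your choice, so the reveals give no information about your original box.
P(win by staying) = 1/7 ≈ 0.143.

0.143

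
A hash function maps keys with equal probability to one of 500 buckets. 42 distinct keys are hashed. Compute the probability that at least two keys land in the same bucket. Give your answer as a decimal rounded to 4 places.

0.8300

It's easier to compute the probability that all 42 are distinct.
P(all distinct) = 500/500 · 499/500 · ··· · 459/500 ≈ 0.1700.
So the probability of at least one match is 1 − 0.1700 = 0.8300.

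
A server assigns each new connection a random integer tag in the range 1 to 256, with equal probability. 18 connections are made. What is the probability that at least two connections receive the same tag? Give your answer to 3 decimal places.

It's easier to compute the probability that all 18 are distinct.
P(all distinct) = 256/256 · 255/256 · ··· · 239/256 ≈ 0.542.
So the probability of at least one match is 1 − 0.542 = 0.458.

0.458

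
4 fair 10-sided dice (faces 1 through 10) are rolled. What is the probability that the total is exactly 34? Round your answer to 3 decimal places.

There are 10^4 = 10000 equally likely outcomes.
The number of ordered 4-tuples from {1,…,10} summing to 34 is 84.
P(sum = 34) = 84/10000 = 21/2500 ≈ 0.008.

0.008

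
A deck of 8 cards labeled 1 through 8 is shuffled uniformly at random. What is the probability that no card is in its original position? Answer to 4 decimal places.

0.3679

This is the derangement probability: permutations of 8 with no fixed point.
D(8) = 8! · (1 − 1/1! + 1/2! − ··· + (−1)^8/8!) = 14833.
P = 14833/40320 = 2119/5760 ≈ 0.3679.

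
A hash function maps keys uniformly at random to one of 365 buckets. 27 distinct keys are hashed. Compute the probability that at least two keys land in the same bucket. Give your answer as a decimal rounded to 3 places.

It's easier to compute the probability that all 27 are distinct.
P(all distinct) = 365/365 · 364/365 · ··· · 339/365 ≈ 0.373.
So the probability of at least one match is 1 − 0.373 = 0.627.

0.627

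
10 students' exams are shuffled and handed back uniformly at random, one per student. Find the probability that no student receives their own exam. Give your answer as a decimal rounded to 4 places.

0.3679

This is the derangement probability: permutations of 10 with no fixed point.
D(10) = 10! · (1 − 1/1! + 1/2! − ··· + (−1)^10/10!) = 1334961.
P = 1334961/3628800 = 16481/44800 ≈ 0.3679.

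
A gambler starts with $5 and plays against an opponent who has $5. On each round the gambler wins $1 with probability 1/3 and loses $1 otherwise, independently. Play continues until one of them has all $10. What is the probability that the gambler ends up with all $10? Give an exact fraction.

1/33

Let r = q/p = (2/3)/(1/3) = 2. The recurrence P(i) = p·P(i+1) + q·P(i−1) with P(0)=0, P(10)=1 gives P(i) = (1 − r^i)/(1 − r^10).
P(5) = (1 − (2)^5) / (1 − (2)^10) = 1/33.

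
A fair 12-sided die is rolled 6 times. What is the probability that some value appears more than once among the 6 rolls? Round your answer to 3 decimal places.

P(all 6 different) = 12/12 · 11/12 · ··· · 7/12 ≈ 0.223.
P(at least two equal) = 1 − 0.223 = 0.777.

0.777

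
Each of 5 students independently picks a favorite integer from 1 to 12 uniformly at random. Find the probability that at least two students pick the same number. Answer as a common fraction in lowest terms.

89/144

It's easier to compute the probability that all 5 are distinct.
P(all distinct) = 12/12 · 11/12 · ··· · 8/12 = 55/144.
So the probability of at least one match is 1 − 55/144 = 89/144.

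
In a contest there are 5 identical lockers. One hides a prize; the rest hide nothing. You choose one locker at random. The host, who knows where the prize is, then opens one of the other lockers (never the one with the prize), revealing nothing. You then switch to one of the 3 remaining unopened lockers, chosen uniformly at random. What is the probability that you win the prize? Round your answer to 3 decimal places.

Your original locker holds the prize with probability 1/5, so the other 4 collectively hold it with probability 4/5.
The host can always find an empty locker to open, so this doesn't change that 4/5; it is now spread over the 3 remaining unopened lockers.
P(win by switching) = (4/5) · (1/3) = 4/15 ≈ 0.267.

0.267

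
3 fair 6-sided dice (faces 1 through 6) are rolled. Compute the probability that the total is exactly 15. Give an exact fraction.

5/108

There are 6^3 = 216 equally likely outcomes.
The number of ordered 3-tuples from {1,…,6} summing to 15 is 10.
P(sum = 15) = 10/216 = 5/108.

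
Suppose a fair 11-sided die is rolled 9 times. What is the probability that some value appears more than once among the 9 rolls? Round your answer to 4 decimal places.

P(all 9 different) = 11/11 · 10/11 · ··· · 3/11 ≈ 0.0085.
P(at least two equal) = 1 − 0.0085 = 0.9915.

0.9915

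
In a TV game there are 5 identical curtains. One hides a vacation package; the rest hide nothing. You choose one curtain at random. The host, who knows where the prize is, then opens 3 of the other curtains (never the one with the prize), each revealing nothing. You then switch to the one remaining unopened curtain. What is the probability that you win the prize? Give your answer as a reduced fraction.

4/5

Your original curtain holds the prize with probability 1/5, so the other 4 collectively hold it with probability 4/5.
The host can always find 3 empty curtains to open, so the reveals don't change that 4/5; it is now spread over the 1 remaining unopened curtain.
P(win by switching) = (4/5) · (1/1) = 4/5.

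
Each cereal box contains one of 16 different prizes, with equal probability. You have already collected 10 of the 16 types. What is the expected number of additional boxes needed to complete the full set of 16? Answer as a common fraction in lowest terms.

196/5

Starting from 10 distinct types, each trial gives a new one with probability (16−i)/16 when i types are held, so the wait for the next new type is 16/(16−i).
E = 16/6 + 16/5 + 16/4 + 16/3 + 16/2 + 16/1 = 196/5.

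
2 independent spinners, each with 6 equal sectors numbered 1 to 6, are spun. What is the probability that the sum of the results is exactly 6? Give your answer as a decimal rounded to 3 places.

There are 6^2 = 36 equally likely outcomes.
The number of ordered 2-tuples from {1,…,6} summing to 6 is 5.
P(sum = 6) = 5/36 ≈ 0.139.

0.139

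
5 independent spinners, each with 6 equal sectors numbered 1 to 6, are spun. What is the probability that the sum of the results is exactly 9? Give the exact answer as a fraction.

There are 6^5 = 7776 equally likely outcomes.
The number of ordered 5-tuples from {1,…,6} summing to 9 is 70.
P(sum = 9) = 70/7776 = 35/3888.

35/3888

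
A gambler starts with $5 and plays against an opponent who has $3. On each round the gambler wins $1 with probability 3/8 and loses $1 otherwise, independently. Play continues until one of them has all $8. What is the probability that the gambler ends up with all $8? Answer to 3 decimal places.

0.203

Let r = q/p = (5/8)/(3/8) = 5/3. The recurrence P(i) = p·P(i+1) + q·P(i−1) with P(0)=0, P(8)=1 gives P(i) = (1 − r^i)/(1 − r^8).
P(5) = (1 − (5/3)^5) / (1 − (5/3)^8) = 38907/192032 ≈ 0.203.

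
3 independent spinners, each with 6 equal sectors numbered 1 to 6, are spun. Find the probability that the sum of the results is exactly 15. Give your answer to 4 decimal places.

There are 6^3 = 216 equally likely outcomes.
The number of ordered 3-tuples from {1,…,6} summing to 15 is 10.
P(sum = 15) = 10/216 = 5/108 ≈ 0.0463.

0.0463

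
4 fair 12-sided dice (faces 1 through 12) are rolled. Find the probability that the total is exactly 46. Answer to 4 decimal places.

0.0005

There are 12^4 = 20736 equally likely outcomes.
The number of ordered 4-tuples from {1,…,12} summing to 46 is 10.
P(sum = 46) = 10/20736 = 5/10368 ≈ 0.0005.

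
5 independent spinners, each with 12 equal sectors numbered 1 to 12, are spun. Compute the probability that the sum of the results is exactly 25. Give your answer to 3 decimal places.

There are 12^5 = 248832 equally likely outcomes.
The number of ordered 5-tuples from {1,…,12} summing to 25 is 8151.
P(sum = 25) = 8151/248832 = 2717/82944 ≈ 0.033.

0.033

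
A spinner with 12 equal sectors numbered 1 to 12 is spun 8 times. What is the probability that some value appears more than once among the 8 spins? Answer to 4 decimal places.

P(all 8 different) = 12/12 · 11/12 · ··· · 5/12 ≈ 0.0464.
P(at least two equal) = 1 − 0.0464 = 0.9536.

0.9536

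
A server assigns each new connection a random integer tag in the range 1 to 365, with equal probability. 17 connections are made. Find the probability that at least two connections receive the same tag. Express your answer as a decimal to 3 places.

0.315

It's easier to compute the probability that all 17 are distinct.
P(all distinct) = 365/365 · 364/365 · ··· · 349/365 ≈ 0.685.
So the probability of at least one match is 1 − 0.685 = 0.315.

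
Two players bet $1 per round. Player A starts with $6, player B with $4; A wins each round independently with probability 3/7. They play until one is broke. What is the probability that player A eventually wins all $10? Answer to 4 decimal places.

0.2756

Let r = q/p = (4/7)/(3/7) = 4/3. The recurrence P(i) = p·P(i+1) + q·P(i−1) with P(0)=0, P(10)=1 gives P(i) = (1 − r^i)/(1 − r^10).
P(6) = (1 − (4/3)^6) / (1 − (4/3)^10) = 38961/141361 ≈ 0.2756.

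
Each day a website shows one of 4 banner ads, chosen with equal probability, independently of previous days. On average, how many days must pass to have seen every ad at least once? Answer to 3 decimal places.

After i distinct types are collected, each trial gives a new one with probability (4−i)/4, so the expected wait for the next new type is 4/(4−i).
E = 4/4 + 4/3 + 4/2 + 4/1 = 25/3 ≈ 8.333.

8.333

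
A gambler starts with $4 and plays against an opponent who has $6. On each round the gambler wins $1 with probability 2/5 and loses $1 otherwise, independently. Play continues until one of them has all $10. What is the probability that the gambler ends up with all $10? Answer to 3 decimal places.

Let r = q/p = (3/5)/(2/5) = 3/2. The recurrence P(i) = p·P(i+1) + q·P(i−1) with P(0)=0, P(10)=1 gives P(i) = (1 − r^i)/(1 − r^10).
P(4) = (1 − (3/2)^4) / (1 − (3/2)^10) = 832/11605 ≈ 0.072.

0.072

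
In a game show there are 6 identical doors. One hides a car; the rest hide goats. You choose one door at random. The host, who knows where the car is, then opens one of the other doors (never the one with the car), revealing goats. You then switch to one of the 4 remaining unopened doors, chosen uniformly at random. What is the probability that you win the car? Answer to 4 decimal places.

0.2083

Your original door holds the car with probability 1/6, so the other 5 collectively hold it with probability 5/6.
The host can always find an empty door to open, so this doesn't change that 5/6; it is now spread over the 4 remaining unopened doors.
P(win by switching) = (5/6) · (1/4) = 5/24 ≈ 0.2083.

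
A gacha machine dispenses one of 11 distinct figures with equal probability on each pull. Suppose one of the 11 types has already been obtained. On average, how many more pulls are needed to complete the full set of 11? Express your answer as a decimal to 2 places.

Starting from 1 distinct type, each trial gives a new one with probability (11−i)/11 when i types are held, so the wait for the next new type is 11/(11−i).
E = 11/10 + 11/9 + 11/8 + 11/7 + 11/6 + 11/5 + 11/4 + 11/3 + 11/2 + 11/1 = 81191/2520 ≈ 32.22.

32.22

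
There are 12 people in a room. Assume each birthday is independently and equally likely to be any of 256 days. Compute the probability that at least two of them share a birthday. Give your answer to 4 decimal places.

It's easier to compute the probability that all 12 are distinct.
P(all distinct) = 256/256 · 255/256 · ··· · 245/256 ≈ 0.7697.
So the probability of at least one match is 1 − 0.7697 = 0.2303.

0.2303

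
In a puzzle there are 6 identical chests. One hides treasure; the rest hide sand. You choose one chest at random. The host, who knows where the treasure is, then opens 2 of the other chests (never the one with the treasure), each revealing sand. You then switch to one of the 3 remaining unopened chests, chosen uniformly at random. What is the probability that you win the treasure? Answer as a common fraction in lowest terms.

5/18

Your original chest holds the treasure with probability 1/6, so the other 5 collectively hold it with probability 5/6.
The host can always find 2 empty chests to open, so the reveals don't change that 5/6; it is now spread over the 3 remaining unopened chests.
P(win by switching) = (5/6) · (1/3) = 5/18.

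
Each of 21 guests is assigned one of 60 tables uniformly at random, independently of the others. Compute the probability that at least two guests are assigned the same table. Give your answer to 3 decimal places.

0.981

It's easier to compute the probability that all 21 are distinct.
P(all distinct) = 60/60 · 59/60 · ··· · 40/60 ≈ 0.019.
So the probability of at least one match is 1 − 0.019 = 0.981.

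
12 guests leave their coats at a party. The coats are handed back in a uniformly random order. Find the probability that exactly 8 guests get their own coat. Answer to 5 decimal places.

Choose which 8 of the 12 are fixed: C(12,8) = 495 ways.
The remaining 4 must have no fixed point: D(4) = 9.
P = 495·9/479001600 = 1/107520 ≈ 0.00001.

0.00001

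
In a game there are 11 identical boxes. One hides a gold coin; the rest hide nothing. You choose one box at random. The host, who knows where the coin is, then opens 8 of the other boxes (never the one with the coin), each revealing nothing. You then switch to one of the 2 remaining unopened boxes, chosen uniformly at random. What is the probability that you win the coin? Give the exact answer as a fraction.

Your original box holds the coin with probability 1/11, so the other 10 collectively hold it with probability 10/11.
The host can always find 8 empty boxes to open, so the reveals don't change that 10/11; it is now spread over the 2 remaining unopened boxes.
P(win by switching) = (10/11) · (1/2) = 5/11.

5/11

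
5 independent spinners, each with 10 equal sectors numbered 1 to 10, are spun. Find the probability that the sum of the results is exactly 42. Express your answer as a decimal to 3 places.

There are 10^5 = 100000 equally likely outcomes.
The number of ordered 5-tuples from {1,…,10} summing to 42 is 495.
P(sum = 42) = 495/100000 = 99/20000 ≈ 0.005.

0.005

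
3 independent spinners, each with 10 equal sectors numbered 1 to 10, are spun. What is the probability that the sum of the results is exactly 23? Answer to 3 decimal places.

0.036

There are 10^3 = 1000 equally likely outcomes.
The number of ordered 3-tuples from {1,…,10} summing to 23 is 36.
P(sum = 23) = 36/1000 = 9/250 ≈ 0.036.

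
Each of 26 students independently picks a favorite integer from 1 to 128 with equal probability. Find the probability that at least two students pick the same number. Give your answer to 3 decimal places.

0.935

It's easier to compute the probability that all 26 are distinct.
P(all distinct) = 128/128 · 127/128 · ··· · 103/128 ≈ 0.065.
So the probability of at least one match is 1 − 0.065 = 0.935.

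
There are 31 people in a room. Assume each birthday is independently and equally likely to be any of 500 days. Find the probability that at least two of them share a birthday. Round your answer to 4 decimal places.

0.6131

It's easier to compute the probability that all 31 are distinct.
P(all distinct) = 500/500 · 499/500 · ··· · 470/500 ≈ 0.3869.
So the probability of at least one match is 1 − 0.3869 = 0.6131.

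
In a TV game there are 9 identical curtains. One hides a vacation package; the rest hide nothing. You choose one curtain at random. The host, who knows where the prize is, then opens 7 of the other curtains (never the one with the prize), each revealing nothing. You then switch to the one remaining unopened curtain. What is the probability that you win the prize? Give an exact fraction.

Your original curtain holds the prize with probability 1/9, so the other 8 collectively hold it with probability 8/9.
The host can always find 7 empty curtains to open, so the reveals don't change that 8/9; it is now spread over the 1 remaining unopened curtain.
P(win by switching) = (8/9) · (1/1) = 8/9.

8/9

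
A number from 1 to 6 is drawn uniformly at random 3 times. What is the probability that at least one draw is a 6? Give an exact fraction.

P(no draw is a 6) = (5/6)^3 = 125/216.
P(at least one) = 1 − 125/216 = 91/216.

91/216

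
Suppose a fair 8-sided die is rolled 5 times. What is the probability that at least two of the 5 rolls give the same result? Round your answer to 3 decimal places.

0.795

P(all 5 different) = 8/8 · 7/8 · ··· · 4/8 ≈ 0.205.
P(at least two equal) = 1 − 0.205 = 0.795.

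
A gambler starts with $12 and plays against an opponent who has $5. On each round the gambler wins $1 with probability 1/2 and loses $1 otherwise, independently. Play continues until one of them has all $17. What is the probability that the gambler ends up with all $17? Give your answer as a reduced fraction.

With a fair step, P(i) = ½P(i−1) + ½P(i+1) with P(0)=0, P(17)=1 has the linear solution P(i) = i/17.
P(12) = 12/17.

12/17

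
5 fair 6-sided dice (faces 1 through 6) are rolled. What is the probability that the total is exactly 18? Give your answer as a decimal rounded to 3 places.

There are 6^5 = 7776 equally likely outcomes.
The number of ordered 5-tuples from {1,…,6} summing to 18 is 780.
P(sum = 18) = 780/7776 = 65/648 ≈ 0.100.

0.100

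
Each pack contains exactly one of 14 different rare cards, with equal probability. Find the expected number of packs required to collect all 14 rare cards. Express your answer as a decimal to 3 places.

After i distinct types are collected, each trial gives a new one with probability (14−i)/14, so the expected wait for the next new type is 14/(14−i).
E = 14/14 + 14/13 + 14/12 + 14/11 + 14/10 + 14/9 + 14/8 + 14/7 + 14/6 + 14/5 + 14/4 + 14/3 + 14/2 + 14/1 = 1171733/25740 ≈ 45.522.

45.522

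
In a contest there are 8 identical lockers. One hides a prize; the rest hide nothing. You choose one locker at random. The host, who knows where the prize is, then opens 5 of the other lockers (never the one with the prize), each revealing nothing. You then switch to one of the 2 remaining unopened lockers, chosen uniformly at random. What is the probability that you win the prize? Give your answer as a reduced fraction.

7/16

Your original locker holds the prize with probability 1/8, so the other 7 collectively hold it with probability 7/8.
The host can always find 5 empty lockers to open, so the reveals don't change that 7/8; it is now spread over the 2 remaining unopened lockers.
P(win by switching) = (7/8) · (1/2) = 7/16.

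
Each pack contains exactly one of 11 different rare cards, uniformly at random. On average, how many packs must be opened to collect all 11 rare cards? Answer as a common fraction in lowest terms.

After i distinct types are collected, each trial gives a new one with probability (11−i)/11, so the expected wait for the next new type is 11/(11−i).
E = 11/11 + 11/10 + 11/9 + 11/8 + 11/7 + 11/6 + 11/5 + 11/4 + 11/3 + 11/2 + 11/1 = 83711/2520.

83711/2520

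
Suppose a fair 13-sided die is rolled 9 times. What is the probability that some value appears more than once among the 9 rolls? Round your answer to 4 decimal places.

P(all 9 different) = 13/13 · 12/13 · ··· · 5/13 ≈ 0.0245.
P(at least two equal) = 1 − 0.0245 = 0.9755.

0.9755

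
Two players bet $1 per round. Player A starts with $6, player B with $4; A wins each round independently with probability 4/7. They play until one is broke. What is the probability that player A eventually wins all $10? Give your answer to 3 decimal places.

Let r = q/p = (3/7)/(4/7) = 3/4. The recurrence P(i) = p·P(i+1) + q·P(i−1) with P(0)=0, P(10)=1 gives P(i) = (1 − r^i)/(1 − r^10).
P(6) = (1 − (3/4)^6) / (1 − (3/4)^10) = 123136/141361 ≈ 0.871.

0.871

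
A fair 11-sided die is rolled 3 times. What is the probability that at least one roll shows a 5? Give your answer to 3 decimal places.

P(no roll shows a 5) = (10/11)^3 ≈ 0.751.
P(at least one) = 1 − 0.751 = 0.249.

0.249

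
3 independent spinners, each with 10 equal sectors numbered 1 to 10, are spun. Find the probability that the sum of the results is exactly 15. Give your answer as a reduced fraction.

There are 10^3 = 1000 equally likely outcomes.
The number of ordered 3-tuples from {1,…,10} summing to 15 is 73.
P(sum = 15) = 73/1000.

73/1000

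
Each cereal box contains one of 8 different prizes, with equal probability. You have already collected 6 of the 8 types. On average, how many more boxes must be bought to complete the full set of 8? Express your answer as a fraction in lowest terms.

12

Starting from 6 distinct types, each trial gives a new one with probability (8−i)/8 when i types are held, so the wait for the next new type is 8/(8−i).
E = 8/2 + 8/1 = 12.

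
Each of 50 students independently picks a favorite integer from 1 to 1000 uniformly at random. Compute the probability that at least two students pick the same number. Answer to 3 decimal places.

0.712

It's easier to compute the probability that all 50 are distinct.
P(all distinct) = 1000/1000 · 999/1000 · ··· · 951/1000 ≈ 0.288.
So the probability of at least one match is 1 − 0.288 = 0.712.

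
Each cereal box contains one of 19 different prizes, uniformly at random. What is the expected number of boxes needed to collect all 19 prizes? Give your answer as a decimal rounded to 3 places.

67.407

After i distinct types are collected, each trial gives a new one with probability (19−i)/19, so the expected wait for the next new type is 19/(19−i).
E = 19/19 + 19/18 + 19/17 + 19/16 + 19/15 + 19/14 + 19/13 + 19/12 + 19/11 + 19/10 + 19/9 + 19/8 + 19/7 + 19/6 + 19/5 + 19/4 + 19/3 + 19/2 + 19/1 = 275295799/4084080 ≈ 67.407.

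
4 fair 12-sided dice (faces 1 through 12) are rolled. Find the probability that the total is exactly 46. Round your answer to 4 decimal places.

There are 12^4 = 20736 equally likely outcomes.
The number of ordered 4-tuples from {1,…,12} summing to 46 is 10.
P(sum = 46) = 10/20736 = 5/10368 ≈ 0.0005.

0.0005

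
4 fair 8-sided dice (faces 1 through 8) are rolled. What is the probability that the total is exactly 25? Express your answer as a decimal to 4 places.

0.0293

There are 8^4 = 4096 equally likely outcomes.
The number of ordered 4-tuples from {1,…,8} summing to 25 is 120.
P(sum = 25) = 120/4096 = 15/512 ≈ 0.0293.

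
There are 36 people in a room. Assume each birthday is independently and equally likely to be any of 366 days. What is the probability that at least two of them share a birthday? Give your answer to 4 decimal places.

0.8313

It's easier to compute the probability that all 36 are distinct.
P(all distinct) = 366/366 · 365/366 · ··· · 331/366 ≈ 0.1687.
So the probability of at least one match is 1 − 0.1687 = 0.8313.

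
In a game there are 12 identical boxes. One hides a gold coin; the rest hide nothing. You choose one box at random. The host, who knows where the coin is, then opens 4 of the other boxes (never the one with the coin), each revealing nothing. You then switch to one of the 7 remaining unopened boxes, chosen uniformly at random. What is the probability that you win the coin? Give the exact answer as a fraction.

11/84

Your original box holds the coin with probability 1/12, so the other 11 collectively hold it with probability 11/12.
The host can always find 4 empty boxes to open, so the reveals don't change that 11/12; it is now spread over the 7 remaining unopened boxes.
P(win by switching) = (11/12) · (1/7) = 11/84.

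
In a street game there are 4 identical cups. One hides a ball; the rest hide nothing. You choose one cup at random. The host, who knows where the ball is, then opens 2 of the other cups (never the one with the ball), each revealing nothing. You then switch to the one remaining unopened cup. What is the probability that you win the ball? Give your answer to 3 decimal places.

Your original cup holds the ball with probability 1/4, so the other 3 collectively hold it with probability 3/4.
The host can always find 2 empty cups to open, so the reveals don't change that 3/4; it is now spread over the 1 remaining unopened cup.
P(win by switching) = (3/4) · (1/1) = 3/4 ≈ 0.750.

0.750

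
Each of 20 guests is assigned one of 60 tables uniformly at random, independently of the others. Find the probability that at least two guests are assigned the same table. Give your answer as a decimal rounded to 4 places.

It's easier to compute the probability that all 20 are distinct.
P(all distinct) = 60/60 · 59/60 · ··· · 41/60 ≈ 0.0279.
So the probability of at least one match is 1 − 0.0279 = 0.9721.

0.9721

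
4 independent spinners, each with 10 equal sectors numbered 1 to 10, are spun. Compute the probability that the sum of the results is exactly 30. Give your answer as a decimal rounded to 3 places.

There are 10^4 = 10000 equally likely outcomes.
The number of ordered 4-tuples from {1,…,10} summing to 30 is 282.
P(sum = 30) = 282/10000 = 141/5000 ≈ 0.028.

0.028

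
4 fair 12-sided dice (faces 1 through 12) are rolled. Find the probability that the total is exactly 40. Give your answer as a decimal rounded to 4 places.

There are 12^4 = 20736 equally likely outcomes.
The number of ordered 4-tuples from {1,…,12} summing to 40 is 165.
P(sum = 40) = 165/20736 = 55/6912 ≈ 0.0080.

0.0080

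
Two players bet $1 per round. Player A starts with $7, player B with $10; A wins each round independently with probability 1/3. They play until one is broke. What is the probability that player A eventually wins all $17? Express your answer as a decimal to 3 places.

0.001

Let r = q/p = (2/3)/(1/3) = 2. The recurrence P(i) = p·P(i+1) + q·P(i−1) with P(0)=0, P(17)=1 gives P(i) = (1 − r^i)/(1 − r^17).
P(7) = (1 − (2)^7) / (1 − (2)^17) = 127/131071 ≈ 0.001.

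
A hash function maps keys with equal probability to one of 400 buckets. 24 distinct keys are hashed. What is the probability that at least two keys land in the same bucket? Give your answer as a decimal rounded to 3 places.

It's easier to compute the probability that all 24 are distinct.
P(all distinct) = 400/400 · 399/400 · ··· · 377/400 ≈ 0.495.
So the probability of at least one match is 1 − 0.495 = 0.505.

0.505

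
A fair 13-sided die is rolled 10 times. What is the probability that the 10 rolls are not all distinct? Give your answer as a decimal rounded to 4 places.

P(all 10 different) = 13/13 · 12/13 · ··· · 4/13 ≈ 0.0075.
P(at least two equal) = 1 − 0.0075 = 0.9925.

0.9925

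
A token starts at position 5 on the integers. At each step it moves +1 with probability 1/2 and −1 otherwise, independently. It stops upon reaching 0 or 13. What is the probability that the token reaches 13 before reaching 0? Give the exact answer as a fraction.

With a fair step, P(i) = ½P(i−1) + ½P(i+1) with P(0)=0, P(13)=1 has the linear solution P(i) = i/13.
P(5) = 5/13.

5/13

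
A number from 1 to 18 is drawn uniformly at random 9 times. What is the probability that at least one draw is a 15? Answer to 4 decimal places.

0.4022

P(no draw is a 15) = (17/18)^9 ≈ 0.5978.
P(at least one) = 1 − 0.5978 = 0.4022.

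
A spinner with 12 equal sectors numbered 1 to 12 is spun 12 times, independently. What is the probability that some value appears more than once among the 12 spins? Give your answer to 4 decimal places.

0.9999

P(all 12 different) = 12/12 · 11/12 · ··· · 1/12 ≈ 0.0001.
P(at least two equal) = 1 − 0.0001 = 0.9999.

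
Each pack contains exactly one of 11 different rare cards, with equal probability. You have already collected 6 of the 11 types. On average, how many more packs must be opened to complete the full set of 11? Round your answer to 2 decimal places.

25.12

Starting from 6 distinct types, each trial gives a new one with probability (11−i)/11 when i types are held, so the wait for the next new type is 11/(11−i).
E = 11/5 + 11/4 + 11/3 + 11/2 + 11/1 = 1507/60 ≈ 25.12.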